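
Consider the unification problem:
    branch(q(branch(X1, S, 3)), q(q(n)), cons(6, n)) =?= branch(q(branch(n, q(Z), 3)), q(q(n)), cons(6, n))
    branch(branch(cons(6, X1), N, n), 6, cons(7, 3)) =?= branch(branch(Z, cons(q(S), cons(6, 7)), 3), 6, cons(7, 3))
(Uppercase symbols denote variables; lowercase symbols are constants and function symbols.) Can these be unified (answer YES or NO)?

NO

Decompose branch/3: q(branch(X1, S, 3)) =?= q(branch(n, q(Z), 3)),  q(q(n)) =?= q(q(n)),  cons(6, n) =?= cons(6, n).
Decompose q/1: branch(X1, S, 3) =?= branch(n, q(Z), 3).
Decompose branch/3: X1 =?= n,  S =?= q(Z),  3 =?= 3.
Bind X1 := n; substituting into the one remaining equation that mentions X1 gives: branch(branch(cons(6, n), N, n), 6, cons(7, 3)) =?= branch(branch(Z, cons(q(S), cons(6, 7)), 3), 6, cons(7, 3)).
Bind S := q(Z); substituting into the one remaining equation that mentions S gives: branch(branch(cons(6, n), N, n), 6, cons(7, 3)) =?= branch(branch(Z, cons(q(q(Z)), cons(6, 7)), 3), 6, cons(7, 3)).
Delete trivial equation 3 =?= 3.
Delete trivial equation q(q(n)) =?= q(q(n)).
Delete trivial equation cons(6, n) =?= cons(6, n).
Decompose branch/3: branch(cons(6, n), N, n) =?= branch(Z, cons(q(q(Z)), cons(6, 7)), 3),  6 =?= 6,  cons(7, 3) =?= cons(7, 3).
Decompose branch/3: cons(6, n) =?= Z,  N =?= cons(q(q(Z)), cons(6, 7)),  n =?= 3.
Bind Z := cons(6, n); substituting into the one remaining equation that mentions Z gives: N =?= cons(q(q(cons(6, n))), cons(6, 7)). Substituting into the earlier binding gives S := q(cons(6, n)).
Bind N := cons(q(q(cons(6, n))), cons(6, 7)); no other remaining equation mentions N.
Clash: constants n and 3 differ; no unifier exists.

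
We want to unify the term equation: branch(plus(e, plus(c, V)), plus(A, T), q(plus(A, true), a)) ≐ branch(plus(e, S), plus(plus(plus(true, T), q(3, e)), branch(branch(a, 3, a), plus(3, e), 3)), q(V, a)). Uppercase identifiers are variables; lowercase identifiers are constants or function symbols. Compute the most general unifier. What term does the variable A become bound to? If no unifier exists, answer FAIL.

Decompose branch/3: plus(e, plus(c, V)) ≐ plus(e, S),  plus(A, T) ≐ plus(plus(plus(true, T), q(3, e)), branch(branch(a, 3, a), plus(3, e), 3)),  q(plus(A, true), a) ≐ q(V, a).
Decompose plus/2: e ≐ e,  plus(c, V) ≐ S.
Delete trivial equation e ≐ e.
Bind S := plus(c, V); no other remaining equation mentions S.
Decompose plus/2: A ≐ plus(plus(true, T), q(3, e)),  T ≐ branch(branch(a, 3, a), plus(3, e), 3).
Bind A := plus(plus(true, T), q(3, e)); substituting into the one remaining equation that mentions A gives: q(plus(plus(plus(true, T), q(3, e)), true), a) ≐ q(V, a).
Bind T := branch(branch(a, 3, a), plus(3, e), 3); substituting into the remaining equation gives: q(plus(plus(plus(true, branch(branch(a, 3, a), plus(3, e), 3)), q(3, e)), true), a) ≐ q(V, a). Substituting into the earlier binding gives A := plus(plus(true, branch(branch(a, 3, a), plus(3, e), 3)), q(3, e)).
Decompose q/2: plus(plus(plus(true, branch(branch(a, 3, a), plus(3, e), 3)), q(3, e)), true) ≐ V,  a ≐ a.
Bind V := plus(plus(plus(true, branch(branch(a, 3, a), plus(3, e), 3)), q(3, e)), true); no other remaining equation mentions V. Substituting into the earlier binding gives S := plus(c, plus(plus(plus(true, branch(branch(a, 3, a), plus(3, e), 3)), q(3, e)), true)).
Delete trivial equation a ≐ a.
MGU = { S ↦ plus(c, plus(plus(plus(true, branch(branch(a, 3, a), plus(3, e), 3)), q(3, e)), true)), A ↦ plus(plus(true, branch(branch(a, 3, a), plus(3, e), 3)), q(3, e)), T ↦ branch(branch(a, 3, a), plus(3, e), 3), V ↦ plus(plus(plus(true, branch(branch(a, 3, a), plus(3, e), 3)), q(3, e)), true) }, so A ↦ plus(plus(true, branch(branch(a, 3, a), plus(3, e), 3)), q(3, e)).

plus(plus(true, branch(branch(a, 3, a), plus(3, e), 3)), q(3, e))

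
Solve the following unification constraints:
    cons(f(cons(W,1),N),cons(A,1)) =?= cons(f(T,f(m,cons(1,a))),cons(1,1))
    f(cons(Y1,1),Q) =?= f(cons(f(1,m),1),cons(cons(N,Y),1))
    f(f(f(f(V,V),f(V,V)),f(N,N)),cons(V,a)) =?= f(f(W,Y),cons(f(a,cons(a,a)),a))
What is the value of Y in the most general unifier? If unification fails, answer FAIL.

Decompose cons/2: f(cons(W,1),N) =?= f(T,f(m,cons(1,a))),  cons(A,1) =?= cons(1,1).
Decompose f/2: cons(W,1) =?= T,  N =?= f(m,cons(1,a)).
Bind T := cons(W,1); no other remaining equation mentions T.
Bind N := f(m,cons(1,a)); substituting into the 2 remaining equations that mention N gives: f(cons(Y1,1),Q) =?= f(cons(f(1,m),1),cons(cons(f(m,cons(1,a)),Y),1)),  f(f(f(f(V,V),f(V,V)),f(f(m,cons(1,a)),f(m,cons(1,a)))),cons(V,a)) =?= f(f(W,Y),cons(f(a,cons(a,a)),a)).
Decompose cons/2: A =?= 1,  1 =?= 1.
Bind A := 1; no other remaining equation mentions A.
Delete trivial equation 1 =?= 1.
Decompose f/2: cons(Y1,1) =?= cons(f(1,m),1),  Q =?= cons(cons(f(m,cons(1,a)),Y),1).
Decompose cons/2: Y1 =?= f(1,m),  1 =?= 1.
Bind Y1 := f(1,m); no other remaining equation mentions Y1.
Delete trivial equation 1 =?= 1.
Bind Q := cons(cons(f(m,cons(1,a)),Y),1); no other remaining equation mentions Q.
Decompose f/2: f(f(f(V,V),f(V,V)),f(f(m,cons(1,a)),f(m,cons(1,a)))) =?= f(W,Y),  cons(V,a) =?= cons(f(a,cons(a,a)),a).
Decompose f/2: f(f(V,V),f(V,V)) =?= W,  f(f(m,cons(1,a)),f(m,cons(1,a))) =?= Y.
Bind W := f(f(V,V),f(V,V)); no other remaining equation mentions W. Substituting into the earlier binding gives T := cons(f(f(V,V),f(V,V)),1).
Bind Y := f(f(m,cons(1,a)),f(m,cons(1,a))); no other remaining equation mentions Y. Substituting into the earlier binding gives Q := cons(cons(f(m,cons(1,a)),f(f(m,cons(1,a)),f(m,cons(1,a)))),1).
Decompose cons/2: V =?= f(a,cons(a,a)),  a =?= a.
Bind V := f(a,cons(a,a)); no other remaining equation mentions V. Substituting into the earlier bindings gives T := cons(f(f(f(a,cons(a,a)),f(a,cons(a,a))),f(f(a,cons(a,a)),f(a,cons(a,a)))),1), W := f(f(f(a,cons(a,a)),f(a,cons(a,a))),f(f(a,cons(a,a)),f(a,cons(a,a)))).
Delete trivial equation a =?= a.
MGU = { T := cons(f(f(f(a,cons(a,a)),f(a,cons(a,a))),f(f(a,cons(a,a)),f(a,cons(a,a)))),1), N := f(m,cons(1,a)), A := 1, Y1 := f(1,m), Q := cons(cons(f(m,cons(1,a)),f(f(m,cons(1,a)),f(m,cons(1,a)))),1), W := f(f(f(a,cons(a,a)),f(a,cons(a,a))),f(f(a,cons(a,a)),f(a,cons(a,a)))), Y := f(f(m,cons(1,a)),f(m,cons(1,a))), V := f(a,cons(a,a)) }, so Y := f(f(m,cons(1,a)),f(m,cons(1,a))).

f(f(m,cons(1,a)),f(m,cons(1,a)))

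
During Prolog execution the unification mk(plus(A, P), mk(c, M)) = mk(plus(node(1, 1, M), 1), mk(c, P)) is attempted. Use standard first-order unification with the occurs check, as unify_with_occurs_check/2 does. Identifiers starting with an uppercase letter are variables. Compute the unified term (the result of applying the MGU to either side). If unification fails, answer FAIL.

mk(plus(node(1, 1, 1), 1), mk(c, 1))

Decompose mk/2: plus(A, P) = plus(node(1, 1, M), 1),  mk(c, M) = mk(c, P).
Decompose plus/2: A = node(1, 1, M),  P = 1.
Bind A := node(1, 1, M); no other remaining equation mentions A.
Bind P := 1; substituting into the remaining equation gives: mk(c, M) = mk(c, 1).
Decompose mk/2: c = c,  M = 1.
Delete trivial equation c = c.
Bind M := 1. Substituting into the earlier binding gives A := node(1, 1, 1).
Applying the MGU to either side gives mk(plus(node(1, 1, 1), 1), mk(c, 1)).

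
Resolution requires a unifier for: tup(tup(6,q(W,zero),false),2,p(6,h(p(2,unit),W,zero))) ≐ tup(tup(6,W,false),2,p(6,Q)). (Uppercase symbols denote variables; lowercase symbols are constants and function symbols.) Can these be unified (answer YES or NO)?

Decompose tup/3: tup(6,q(W,zero),false) ≐ tup(6,W,false),  2 ≐ 2,  p(6,h(p(2,unit),W,zero)) ≐ p(6,Q).
Decompose tup/3: 6 ≐ 6,  q(W,zero) ≐ W,  false ≐ false.
Delete trivial equation 6 ≐ 6.
Occurs check fails: W occurs in q(W,zero); the equation W ≐ q(W,zero) has no finite solution.

NO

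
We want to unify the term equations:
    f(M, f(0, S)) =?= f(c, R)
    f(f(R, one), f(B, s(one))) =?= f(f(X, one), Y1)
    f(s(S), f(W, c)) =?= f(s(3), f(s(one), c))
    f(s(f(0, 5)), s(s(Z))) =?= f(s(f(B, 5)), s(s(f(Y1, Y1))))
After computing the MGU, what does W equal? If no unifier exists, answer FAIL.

Decompose f/2: M =?= c,  f(0, S) =?= R.
Bind M := c; no other remaining equation mentions M.
Bind R := f(0, S); substituting into the one remaining equation that mentions R gives: f(f(f(0, S), one), f(B, s(one))) =?= f(f(X, one), Y1).
Decompose f/2: f(f(0, S), one) =?= f(X, one),  f(B, s(one)) =?= Y1.
Decompose f/2: f(0, S) =?= X,  one =?= one.
Bind X := f(0, S); no other remaining equation mentions X.
Delete trivial equation one =?= one.
Bind Y1 := f(B, s(one)); substituting into the one remaining equation that mentions Y1 gives: f(s(f(0, 5)), s(s(Z))) =?= f(s(f(B, 5)), s(s(f(f(B, s(one)), f(B, s(one)))))).
Decompose f/2: s(S) =?= s(3),  f(W, c) =?= f(s(one), c).
Decompose s/1: S =?= 3.
Bind S := 3; no other remaining equation mentions S. Substituting into the earlier bindings gives R := f(0, 3), X := f(0, 3).
Decompose f/2: W =?= s(one),  c =?= c.
Bind W := s(one); no other remaining equation mentions W.
Delete trivial equation c =?= c.
Decompose f/2: s(f(0, 5)) =?= s(f(B, 5)),  s(s(Z)) =?= s(s(f(f(B, s(one)), f(B, s(one))))).
Decompose s/1: f(0, 5) =?= f(B, 5).
Decompose f/2: 0 =?= B,  5 =?= 5.
Bind B := 0; substituting into the one remaining equation that mentions B gives: s(s(Z)) =?= s(s(f(f(0, s(one)), f(0, s(one))))). Substituting into the earlier binding gives Y1 := f(0, s(one)).
Delete trivial equation 5 =?= 5.
Decompose s/1: s(Z) =?= s(f(f(0, s(one)), f(0, s(one)))).
Decompose s/1: Z =?= f(f(0, s(one)), f(0, s(one))).
Bind Z := f(f(0, s(one)), f(0, s(one))).
MGU = { M ↦ c, R ↦ f(0, 3), X ↦ f(0, 3), Y1 ↦ f(0, s(one)), S ↦ 3, W ↦ s(one), B ↦ 0, Z ↦ f(f(0, s(one)), f(0, s(one))) }, so W ↦ s(one).

s(one)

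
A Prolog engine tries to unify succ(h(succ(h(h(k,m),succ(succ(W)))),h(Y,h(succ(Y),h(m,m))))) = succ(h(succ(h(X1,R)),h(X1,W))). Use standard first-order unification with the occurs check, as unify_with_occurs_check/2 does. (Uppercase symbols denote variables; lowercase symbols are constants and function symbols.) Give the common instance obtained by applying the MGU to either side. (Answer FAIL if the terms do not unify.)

Decompose succ/1: h(succ(h(h(k,m),succ(succ(W)))),h(Y,h(succ(Y),h(m,m)))) = h(succ(h(X1,R)),h(X1,W)).
Decompose h/2: succ(h(h(k,m),succ(succ(W)))) = succ(h(X1,R)),  h(Y,h(succ(Y),h(m,m))) = h(X1,W).
Decompose succ/1: h(h(k,m),succ(succ(W))) = h(X1,R).
Decompose h/2: h(k,m) = X1,  succ(succ(W)) = R.
Bind X1 := h(k,m); substituting into the one remaining equation that mentions X1 gives: h(Y,h(succ(Y),h(m,m))) = h(h(k,m),W).
Bind R := succ(succ(W)); no other remaining equation mentions R.
Decompose h/2: Y = h(k,m),  h(succ(Y),h(m,m)) = W.
Bind Y := h(k,m); substituting into the remaining equation gives: h(succ(h(k,m)),h(m,m)) = W.
Bind W := h(succ(h(k,m)),h(m,m)). Substituting into the earlier binding gives R := succ(succ(h(succ(h(k,m)),h(m,m)))).
Applying the MGU to either side gives succ(h(succ(h(h(k,m),succ(succ(h(succ(h(k,m)),h(m,m)))))),h(h(k,m),h(succ(h(k,m)),h(m,m))))).

succ(h(succ(h(h(k,m),succ(succ(h(succ(h(k,m)),h(m,m)))))),h(h(k,m),h(succ(h(k,m)),h(m,m)))))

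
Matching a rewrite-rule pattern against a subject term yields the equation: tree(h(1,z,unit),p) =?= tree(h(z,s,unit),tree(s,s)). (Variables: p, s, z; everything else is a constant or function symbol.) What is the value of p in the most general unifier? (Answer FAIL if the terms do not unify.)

tree(1,1)

Decompose tree/2: h(1,z,unit) =?= h(z,s,unit),  p =?= tree(s,s).
Decompose h/3: 1 =?= z,  z =?= s,  unit =?= unit.
Bind z := 1; substituting into the one remaining equation that mentions z gives: 1 =?= s.
Bind s := 1; substituting into the one remaining equation that mentions s gives: p =?= tree(1,1).
Delete trivial equation unit =?= unit.
Bind p := tree(1,1).
MGU = { z := 1, s := 1, p := tree(1,1) }, so p := tree(1,1).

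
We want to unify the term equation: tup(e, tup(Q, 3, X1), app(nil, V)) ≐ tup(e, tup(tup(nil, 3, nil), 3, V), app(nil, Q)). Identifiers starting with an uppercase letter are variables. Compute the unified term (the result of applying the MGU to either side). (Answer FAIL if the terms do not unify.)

tup(e, tup(tup(nil, 3, nil), 3, tup(nil, 3, nil)), app(nil, tup(nil, 3, nil)))

Decompose tup/3: e ≐ e,  tup(Q, 3, X1) ≐ tup(tup(nil, 3, nil), 3, V),  app(nil, V) ≐ app(nil, Q).
Delete trivial equation e ≐ e.
Decompose tup/3: Q ≐ tup(nil, 3, nil),  3 ≐ 3,  X1 ≐ V.
Bind Q := tup(nil, 3, nil); substituting into the one remaining equation that mentions Q gives: app(nil, V) ≐ app(nil, tup(nil, 3, nil)).
Delete trivial equation 3 ≐ 3.
Bind X1 := V; no other remaining equation mentions X1.
Decompose app/2: nil ≐ nil,  V ≐ tup(nil, 3, nil).
Delete trivial equation nil ≐ nil.
Bind V := tup(nil, 3, nil). Substituting into the earlier binding gives X1 := tup(nil, 3, nil).
Applying the MGU to either side gives tup(e, tup(tup(nil, 3, nil), 3, tup(nil, 3, nil)), app(nil, tup(nil, 3, nil))).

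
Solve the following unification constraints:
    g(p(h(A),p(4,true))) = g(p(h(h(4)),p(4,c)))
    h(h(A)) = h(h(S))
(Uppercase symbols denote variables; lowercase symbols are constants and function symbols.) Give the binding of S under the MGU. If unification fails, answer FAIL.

FAIL

Decompose g/1: p(h(A),p(4,true)) = p(h(h(4)),p(4,c)).
Decompose p/2: h(A) = h(h(4)),  p(4,true) = p(4,c).
Decompose h/1: A = h(4).
Bind A := h(4); substituting into the one remaining equation that mentions A gives: h(h(h(4))) = h(h(S)).
Decompose p/2: 4 = 4,  true = c.
Delete trivial equation 4 = 4.
Clash: constants true and c differ; no unifier exists.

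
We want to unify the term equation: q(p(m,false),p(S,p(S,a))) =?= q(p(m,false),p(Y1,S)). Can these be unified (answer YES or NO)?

Decompose q/2: p(m,false) =?= p(m,false),  p(S,p(S,a)) =?= p(Y1,S).
Delete trivial equation p(m,false) =?= p(m,false).
Decompose p/2: S =?= Y1,  p(S,a) =?= S.
Bind S := Y1; substituting into the remaining equation gives: p(Y1,a) =?= Y1.
Occurs check fails: Y1 occurs in p(Y1,a); the equation Y1 =?= p(Y1,a) has no finite solution.

NO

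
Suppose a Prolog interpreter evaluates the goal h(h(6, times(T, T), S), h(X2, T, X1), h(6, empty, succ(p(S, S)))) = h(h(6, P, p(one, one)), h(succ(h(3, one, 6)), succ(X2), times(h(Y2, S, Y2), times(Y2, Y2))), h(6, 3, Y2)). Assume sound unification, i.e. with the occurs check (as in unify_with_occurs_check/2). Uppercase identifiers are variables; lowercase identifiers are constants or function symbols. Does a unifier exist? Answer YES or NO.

NO

Decompose h/3: h(6, times(T, T), S) = h(6, P, p(one, one)),  h(X2, T, X1) = h(succ(h(3, one, 6)), succ(X2), times(h(Y2, S, Y2), times(Y2, Y2))),  h(6, empty, succ(p(S, S))) = h(6, 3, Y2).
Decompose h/3: 6 = 6,  times(T, T) = P,  S = p(one, one).
Delete trivial equation 6 = 6.
Bind P := times(T, T); no other remaining equation mentions P.
Bind S := p(one, one); substituting into the remaining equations gives: h(X2, T, X1) = h(succ(h(3, one, 6)), succ(X2), times(h(Y2, p(one, one), Y2), times(Y2, Y2))),  h(6, empty, succ(p(p(one, one), p(one, one)))) = h(6, 3, Y2).
Decompose h/3: X2 = succ(h(3, one, 6)),  T = succ(X2),  X1 = times(h(Y2, p(one, one), Y2), times(Y2, Y2)).
Bind X2 := succ(h(3, one, 6)); substituting into the one remaining equation that mentions X2 gives: T = succ(succ(h(3, one, 6))).
Bind T := succ(succ(h(3, one, 6))); no other remaining equation mentions T. Substituting into the earlier binding gives P := times(succ(succ(h(3, one, 6))), succ(succ(h(3, one, 6)))).
Bind X1 := times(h(Y2, p(one, one), Y2), times(Y2, Y2)); no other remaining equation mentions X1.
Decompose h/3: 6 = 6,  empty = 3,  succ(p(p(one, one), p(one, one))) = Y2.
Delete trivial equation 6 = 6.
Clash: constants empty and 3 differ; no unifier exists.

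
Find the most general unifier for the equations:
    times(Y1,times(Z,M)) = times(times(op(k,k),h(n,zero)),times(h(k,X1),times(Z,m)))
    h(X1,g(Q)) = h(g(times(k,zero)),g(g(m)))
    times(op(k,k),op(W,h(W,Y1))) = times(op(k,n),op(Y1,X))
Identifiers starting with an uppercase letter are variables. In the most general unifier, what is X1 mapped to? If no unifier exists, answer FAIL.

Decompose times/2: Y1 = times(op(k,k),h(n,zero)),  times(Z,M) = times(h(k,X1),times(Z,m)).
Bind Y1 := times(op(k,k),h(n,zero)); substituting into the one remaining equation that mentions Y1 gives: times(op(k,k),op(W,h(W,times(op(k,k),h(n,zero))))) = times(op(k,n),op(times(op(k,k),h(n,zero)),X)).
Decompose times/2: Z = h(k,X1),  M = times(Z,m).
Bind Z := h(k,X1); substituting into the one remaining equation that mentions Z gives: M = times(h(k,X1),m).
Bind M := times(h(k,X1),m); no other remaining equation mentions M.
Decompose h/2: X1 = g(times(k,zero)),  g(Q) = g(g(m)).
Bind X1 := g(times(k,zero)); no other remaining equation mentions X1. Substituting into the earlier bindings gives Z := h(k,g(times(k,zero))), M := times(h(k,g(times(k,zero))),m).
Decompose g/1: Q = g(m).
Bind Q := g(m); no other remaining equation mentions Q.
Decompose times/2: op(k,k) = op(k,n),  op(W,h(W,times(op(k,k),h(n,zero)))) = op(times(op(k,k),h(n,zero)),X).
Decompose op/2: k = k,  k = n.
Delete trivial equation k = k.
Clash: constants k and n differ; no unifier exists.

FAIL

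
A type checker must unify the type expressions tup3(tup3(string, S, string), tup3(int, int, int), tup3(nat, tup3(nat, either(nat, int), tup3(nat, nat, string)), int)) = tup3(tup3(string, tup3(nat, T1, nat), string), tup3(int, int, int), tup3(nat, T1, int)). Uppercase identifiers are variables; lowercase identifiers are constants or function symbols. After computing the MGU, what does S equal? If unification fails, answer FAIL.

Decompose tup3/3: tup3(string, S, string) = tup3(string, tup3(nat, T1, nat), string),  tup3(int, int, int) = tup3(int, int, int),  tup3(nat, tup3(nat, either(nat, int), tup3(nat, nat, string)), int) = tup3(nat, T1, int).
Decompose tup3/3: string = string,  S = tup3(nat, T1, nat),  string = string.
Delete trivial equation string = string.
Bind S := tup3(nat, T1, nat); no other remaining equation mentions S.
Delete trivial equation string = string.
Delete trivial equation tup3(int, int, int) = tup3(int, int, int).
Decompose tup3/3: nat = nat,  tup3(nat, either(nat, int), tup3(nat, nat, string)) = T1,  int = int.
Delete trivial equation nat = nat.
Bind T1 := tup3(nat, either(nat, int), tup3(nat, nat, string)); no other remaining equation mentions T1. Substituting into the earlier binding gives S := tup3(nat, tup3(nat, either(nat, int), tup3(nat, nat, string)), nat).
Delete trivial equation int = int.
MGU = { S := tup3(nat, tup3(nat, either(nat, int), tup3(nat, nat, string)), nat), T1 := tup3(nat, either(nat, int), tup3(nat, nat, string)) }, so S := tup3(nat, tup3(nat, either(nat, int), tup3(nat, nat, string)), nat).

tup3(nat, tup3(nat, either(nat, int), tup3(nat, nat, string)), nat)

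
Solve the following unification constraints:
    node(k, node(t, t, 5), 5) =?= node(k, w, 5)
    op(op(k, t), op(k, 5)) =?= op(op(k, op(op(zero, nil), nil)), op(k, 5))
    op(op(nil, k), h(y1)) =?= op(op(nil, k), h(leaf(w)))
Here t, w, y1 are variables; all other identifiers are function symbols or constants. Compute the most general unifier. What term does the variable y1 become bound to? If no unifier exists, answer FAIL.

leaf(node(op(op(zero, nil), nil), op(op(zero, nil), nil), 5))

Decompose node/3: k =?= k,  node(t, t, 5) =?= w,  5 =?= 5.
Delete trivial equation k =?= k.
Bind w := node(t, t, 5); substituting into the one remaining equation that mentions w gives: op(op(nil, k), h(y1)) =?= op(op(nil, k), h(leaf(node(t, t, 5)))).
Delete trivial equation 5 =?= 5.
Decompose op/2: op(k, t) =?= op(k, op(op(zero, nil), nil)),  op(k, 5) =?= op(k, 5).
Decompose op/2: k =?= k,  t =?= op(op(zero, nil), nil).
Delete trivial equation k =?= k.
Bind t := op(op(zero, nil), nil); substituting into the one remaining equation that mentions t gives: op(op(nil, k), h(y1)) =?= op(op(nil, k), h(leaf(node(op(op(zero, nil), nil), op(op(zero, nil), nil), 5)))). Substituting into the earlier binding gives w := node(op(op(zero, nil), nil), op(op(zero, nil), nil), 5).
Delete trivial equation op(k, 5) =?= op(k, 5).
Decompose op/2: op(nil, k) =?= op(nil, k),  h(y1) =?= h(leaf(node(op(op(zero, nil), nil), op(op(zero, nil), nil), 5))).
Delete trivial equation op(nil, k) =?= op(nil, k).
Decompose h/1: y1 =?= leaf(node(op(op(zero, nil), nil), op(op(zero, nil), nil), 5)).
Bind y1 := leaf(node(op(op(zero, nil), nil), op(op(zero, nil), nil), 5)).
MGU = { w := node(op(op(zero, nil), nil), op(op(zero, nil), nil), 5), t := op(op(zero, nil), nil), y1 := leaf(node(op(op(zero, nil), nil), op(op(zero, nil), nil), 5)) }, so y1 := leaf(node(op(op(zero, nil), nil), op(op(zero, nil), nil), 5)).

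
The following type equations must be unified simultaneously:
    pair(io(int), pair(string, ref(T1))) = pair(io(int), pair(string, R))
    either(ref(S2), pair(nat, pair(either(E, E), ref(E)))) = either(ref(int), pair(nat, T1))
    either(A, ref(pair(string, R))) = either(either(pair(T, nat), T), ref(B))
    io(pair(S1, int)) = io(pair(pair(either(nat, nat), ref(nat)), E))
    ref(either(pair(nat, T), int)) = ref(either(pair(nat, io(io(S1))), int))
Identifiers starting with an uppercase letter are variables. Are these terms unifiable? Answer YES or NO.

YES

Decompose pair/2: io(int) = io(int),  pair(string, ref(T1)) = pair(string, R).
Delete trivial equation io(int) = io(int).
Decompose pair/2: string = string,  ref(T1) = R.
Delete trivial equation string = string.
Bind R := ref(T1); substituting into the one remaining equation that mentions R gives: either(A, ref(pair(string, ref(T1)))) = either(either(pair(T, nat), T), ref(B)).
Decompose either/2: ref(S2) = ref(int),  pair(nat, pair(either(E, E), ref(E))) = pair(nat, T1).
Decompose ref/1: S2 = int.
Bind S2 := int; no other remaining equation mentions S2.
Decompose pair/2: nat = nat,  pair(either(E, E), ref(E)) = T1.
Delete trivial equation nat = nat.
Bind T1 := pair(either(E, E), ref(E)); substituting into the one remaining equation that mentions T1 gives: either(A, ref(pair(string, ref(pair(either(E, E), ref(E)))))) = either(either(pair(T, nat), T), ref(B)). Substituting into the earlier binding gives R := ref(pair(either(E, E), ref(E))).
Decompose either/2: A = either(pair(T, nat), T),  ref(pair(string, ref(pair(either(E, E), ref(E))))) = ref(B).
Bind A := either(pair(T, nat), T); no other remaining equation mentions A.
Decompose ref/1: pair(string, ref(pair(either(E, E), ref(E)))) = B.
Bind B := pair(string, ref(pair(either(E, E), ref(E)))); no other remaining equation mentions B.
Decompose io/1: pair(S1, int) = pair(pair(either(nat, nat), ref(nat)), E).
Decompose pair/2: S1 = pair(either(nat, nat), ref(nat)),  int = E.
Bind S1 := pair(either(nat, nat), ref(nat)); substituting into the one remaining equation that mentions S1 gives: ref(either(pair(nat, T), int)) = ref(either(pair(nat, io(io(pair(either(nat, nat), ref(nat))))), int)).
Bind E := int; no other remaining equation mentions E. Substituting into the earlier bindings gives R := ref(pair(either(int, int), ref(int))), T1 := pair(either(int, int), ref(int)), B := pair(string, ref(pair(either(int, int), ref(int)))).
Decompose ref/1: either(pair(nat, T), int) = either(pair(nat, io(io(pair(either(nat, nat), ref(nat))))), int).
Decompose either/2: pair(nat, T) = pair(nat, io(io(pair(either(nat, nat), ref(nat))))),  int = int.
Decompose pair/2: nat = nat,  T = io(io(pair(either(nat, nat), ref(nat)))).
Delete trivial equation nat = nat.
Bind T := io(io(pair(either(nat, nat), ref(nat)))); no other remaining equation mentions T. Substituting into the earlier binding gives A := either(pair(io(io(pair(either(nat, nat), ref(nat)))), nat), io(io(pair(either(nat, nat), ref(nat))))).
Delete trivial equation int = int.
No equations remain and no clash or occurs-check failure arose, so a unifier exists.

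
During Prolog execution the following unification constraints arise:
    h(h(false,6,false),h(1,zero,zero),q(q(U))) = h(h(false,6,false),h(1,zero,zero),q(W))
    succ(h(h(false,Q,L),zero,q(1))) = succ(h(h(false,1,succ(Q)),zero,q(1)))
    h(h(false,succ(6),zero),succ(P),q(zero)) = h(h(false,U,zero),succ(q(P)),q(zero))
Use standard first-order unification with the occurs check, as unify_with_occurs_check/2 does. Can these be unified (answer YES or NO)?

NO

Decompose h/3: h(false,6,false) = h(false,6,false),  h(1,zero,zero) = h(1,zero,zero),  q(q(U)) = q(W).
Delete trivial equation h(false,6,false) = h(false,6,false).
Delete trivial equation h(1,zero,zero) = h(1,zero,zero).
Decompose q/1: q(U) = W.
Bind W := q(U); no other remaining equation mentions W.
Decompose succ/1: h(h(false,Q,L),zero,q(1)) = h(h(false,1,succ(Q)),zero,q(1)).
Decompose h/3: h(false,Q,L) = h(false,1,succ(Q)),  zero = zero,  q(1) = q(1).
Decompose h/3: false = false,  Q = 1,  L = succ(Q).
Delete trivial equation false = false.
Bind Q := 1; substituting into the one remaining equation that mentions Q gives: L = succ(1).
Bind L := succ(1); no other remaining equation mentions L.
Delete trivial equation zero = zero.
Delete trivial equation q(1) = q(1).
Decompose h/3: h(false,succ(6),zero) = h(false,U,zero),  succ(P) = succ(q(P)),  q(zero) = q(zero).
Decompose h/3: false = false,  succ(6) = U,  zero = zero.
Delete trivial equation false = false.
Bind U := succ(6); no other remaining equation mentions U. Substituting into the earlier binding gives W := q(succ(6)).
Delete trivial equation zero = zero.
Decompose succ/1: P = q(P).
Occurs check fails: P occurs in q(P); the equation P = q(P) has no finite solution.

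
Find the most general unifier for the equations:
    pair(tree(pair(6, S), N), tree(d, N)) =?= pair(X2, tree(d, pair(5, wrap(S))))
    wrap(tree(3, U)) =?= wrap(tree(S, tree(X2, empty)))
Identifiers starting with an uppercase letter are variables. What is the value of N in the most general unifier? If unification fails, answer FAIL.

pair(5, wrap(3))

Decompose pair/2: tree(pair(6, S), N) =?= X2,  tree(d, N) =?= tree(d, pair(5, wrap(S))).
Bind X2 := tree(pair(6, S), N); substituting into the one remaining equation that mentions X2 gives: wrap(tree(3, U)) =?= wrap(tree(S, tree(tree(pair(6, S), N), empty))).
Decompose tree/2: d =?= d,  N =?= pair(5, wrap(S)).
Delete trivial equation d =?= d.
Bind N := pair(5, wrap(S)); substituting into the remaining equation gives: wrap(tree(3, U)) =?= wrap(tree(S, tree(tree(pair(6, S), pair(5, wrap(S))), empty))). Substituting into the earlier binding gives X2 := tree(pair(6, S), pair(5, wrap(S))).
Decompose wrap/1: tree(3, U) =?= tree(S, tree(tree(pair(6, S), pair(5, wrap(S))), empty)).
Decompose tree/2: 3 =?= S,  U =?= tree(tree(pair(6, S), pair(5, wrap(S))), empty).
Bind S := 3; substituting into the remaining equation gives: U =?= tree(tree(pair(6, 3), pair(5, wrap(3))), empty). Substituting into the earlier bindings gives X2 := tree(pair(6, 3), pair(5, wrap(3))), N := pair(5, wrap(3)).
Bind U := tree(tree(pair(6, 3), pair(5, wrap(3))), empty).
MGU = { X2 -> tree(pair(6, 3), pair(5, wrap(3))), N -> pair(5, wrap(3)), S -> 3, U -> tree(tree(pair(6, 3), pair(5, wrap(3))), empty) }, so N -> pair(5, wrap(3)).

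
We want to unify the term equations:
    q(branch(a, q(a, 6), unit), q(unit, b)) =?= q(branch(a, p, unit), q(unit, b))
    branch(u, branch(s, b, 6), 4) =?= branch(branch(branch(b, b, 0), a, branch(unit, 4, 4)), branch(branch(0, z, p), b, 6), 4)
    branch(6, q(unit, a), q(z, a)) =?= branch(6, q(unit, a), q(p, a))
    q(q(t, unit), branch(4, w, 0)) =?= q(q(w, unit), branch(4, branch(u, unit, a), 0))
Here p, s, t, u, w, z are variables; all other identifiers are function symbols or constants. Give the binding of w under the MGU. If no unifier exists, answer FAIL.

branch(branch(branch(b, b, 0), a, branch(unit, 4, 4)), unit, a)

Decompose q/2: branch(a, q(a, 6), unit) =?= branch(a, p, unit),  q(unit, b) =?= q(unit, b).
Decompose branch/3: a =?= a,  q(a, 6) =?= p,  unit =?= unit.
Delete trivial equation a =?= a.
Bind p := q(a, 6); substituting into the 2 remaining equations that mention p gives: branch(u, branch(s, b, 6), 4) =?= branch(branch(branch(b, b, 0), a, branch(unit, 4, 4)), branch(branch(0, z, q(a, 6)), b, 6), 4),  branch(6, q(unit, a), q(z, a)) =?= branch(6, q(unit, a), q(q(a, 6), a)).
Delete trivial equation unit =?= unit.
Delete trivial equation q(unit, b) =?= q(unit, b).
Decompose branch/3: u =?= branch(branch(b, b, 0), a, branch(unit, 4, 4)),  branch(s, b, 6) =?= branch(branch(0, z, q(a, 6)), b, 6),  4 =?= 4.
Bind u := branch(branch(b, b, 0), a, branch(unit, 4, 4)); substituting into the one remaining equation that mentions u gives: q(q(t, unit), branch(4, w, 0)) =?= q(q(w, unit), branch(4, branch(branch(branch(b, b, 0), a, branch(unit, 4, 4)), unit, a), 0)).
Decompose branch/3: s =?= branch(0, z, q(a, 6)),  b =?= b,  6 =?= 6.
Bind s := branch(0, z, q(a, 6)); no other remaining equation mentions s.
Delete trivial equation b =?= b.
Delete trivial equation 6 =?= 6.
Delete trivial equation 4 =?= 4.
Decompose branch/3: 6 =?= 6,  q(unit, a) =?= q(unit, a),  q(z, a) =?= q(q(a, 6), a).
Delete trivial equation 6 =?= 6.
Delete trivial equation q(unit, a) =?= q(unit, a).
Decompose q/2: z =?= q(a, 6),  a =?= a.
Bind z := q(a, 6); no other remaining equation mentions z. Substituting into the earlier binding gives s := branch(0, q(a, 6), q(a, 6)).
Delete trivial equation a =?= a.
Decompose q/2: q(t, unit) =?= q(w, unit),  branch(4, w, 0) =?= branch(4, branch(branch(branch(b, b, 0), a, branch(unit, 4, 4)), unit, a), 0).
Decompose q/2: t =?= w,  unit =?= unit.
Bind t := w; no other remaining equation mentions t.
Delete trivial equation unit =?= unit.
Decompose branch/3: 4 =?= 4,  w =?= branch(branch(branch(b, b, 0), a, branch(unit, 4, 4)), unit, a),  0 =?= 0.
Delete trivial equation 4 =?= 4.
Bind w := branch(branch(branch(b, b, 0), a, branch(unit, 4, 4)), unit, a); no other remaining equation mentions w. Substituting into the earlier binding gives t := branch(branch(branch(b, b, 0), a, branch(unit, 4, 4)), unit, a).
Delete trivial equation 0 =?= 0.
MGU = { p ↦ q(a, 6), u ↦ branch(branch(b, b, 0), a, branch(unit, 4, 4)), s ↦ branch(0, q(a, 6), q(a, 6)), z ↦ q(a, 6), t ↦ branch(branch(branch(b, b, 0), a, branch(unit, 4, 4)), unit, a), w ↦ branch(branch(branch(b, b, 0), a, branch(unit, 4, 4)), unit, a) }, so w ↦ branch(branch(branch(b, b, 0), a, branch(unit, 4, 4)), unit, a).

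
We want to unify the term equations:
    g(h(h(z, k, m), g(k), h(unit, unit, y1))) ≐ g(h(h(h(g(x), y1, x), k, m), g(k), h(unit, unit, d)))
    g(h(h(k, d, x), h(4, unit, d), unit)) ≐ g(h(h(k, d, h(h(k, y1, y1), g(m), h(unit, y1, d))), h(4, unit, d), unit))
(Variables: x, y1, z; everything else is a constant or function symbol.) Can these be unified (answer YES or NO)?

Decompose g/1: h(h(z, k, m), g(k), h(unit, unit, y1)) ≐ h(h(h(g(x), y1, x), k, m), g(k), h(unit, unit, d)).
Decompose h/3: h(z, k, m) ≐ h(h(g(x), y1, x), k, m),  g(k) ≐ g(k),  h(unit, unit, y1) ≐ h(unit, unit, d).
Decompose h/3: z ≐ h(g(x), y1, x),  k ≐ k,  m ≐ m.
Bind z := h(g(x), y1, x); no other remaining equation mentions z.
Delete trivial equation k ≐ k.
Delete trivial equation m ≐ m.
Delete trivial equation g(k) ≐ g(k).
Decompose h/3: unit ≐ unit,  unit ≐ unit,  y1 ≐ d.
Delete trivial equation unit ≐ unit.
Delete trivial equation unit ≐ unit.
Bind y1 := d; substituting into the remaining equation gives: g(h(h(k, d, x), h(4, unit, d), unit)) ≐ g(h(h(k, d, h(h(k, d, d), g(m), h(unit, d, d))), h(4, unit, d), unit)). Substituting into the earlier binding gives z := h(g(x), d, x).
Decompose g/1: h(h(k, d, x), h(4, unit, d), unit) ≐ h(h(k, d, h(h(k, d, d), g(m), h(unit, d, d))), h(4, unit, d), unit).
Decompose h/3: h(k, d, x) ≐ h(k, d, h(h(k, d, d), g(m), h(unit, d, d))),  h(4, unit, d) ≐ h(4, unit, d),  unit ≐ unit.
Decompose h/3: k ≐ k,  d ≐ d,  x ≐ h(h(k, d, d), g(m), h(unit, d, d)).
Delete trivial equation k ≐ k.
Delete trivial equation d ≐ d.
Bind x := h(h(k, d, d), g(m), h(unit, d, d)); no other remaining equation mentions x. Substituting into the earlier binding gives z := h(g(h(h(k, d, d), g(m), h(unit, d, d))), d, h(h(k, d, d), g(m), h(unit, d, d))).
Delete trivial equation h(4, unit, d) ≐ h(4, unit, d).
Delete trivial equation unit ≐ unit.
No equations remain and no clash or occurs-check failure arose, so a unifier exists.

YES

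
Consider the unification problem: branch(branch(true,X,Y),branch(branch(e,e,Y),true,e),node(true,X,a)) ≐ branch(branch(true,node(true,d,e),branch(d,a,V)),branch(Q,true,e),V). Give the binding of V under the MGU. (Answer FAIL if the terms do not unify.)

node(true,node(true,d,e),a)

Decompose branch/3: branch(true,X,Y) ≐ branch(true,node(true,d,e),branch(d,a,V)),  branch(branch(e,e,Y),true,e) ≐ branch(Q,true,e),  node(true,X,a) ≐ V.
Decompose branch/3: true ≐ true,  X ≐ node(true,d,e),  Y ≐ branch(d,a,V).
Delete trivial equation true ≐ true.
Bind X := node(true,d,e); substituting into the one remaining equation that mentions X gives: node(true,node(true,d,e),a) ≐ V.
Bind Y := branch(d,a,V); substituting into the one remaining equation that mentions Y gives: branch(branch(e,e,branch(d,a,V)),true,e) ≐ branch(Q,true,e).
Decompose branch/3: branch(e,e,branch(d,a,V)) ≐ Q,  true ≐ true,  e ≐ e.
Bind Q := branch(e,e,branch(d,a,V)); no other remaining equation mentions Q.
Delete trivial equation true ≐ true.
Delete trivial equation e ≐ e.
Bind V := node(true,node(true,d,e),a). Substituting into the earlier bindings gives Y := branch(d,a,node(true,node(true,d,e),a)), Q := branch(e,e,branch(d,a,node(true,node(true,d,e),a))).
MGU = { X := node(true,d,e), Y := branch(d,a,node(true,node(true,d,e),a)), Q := branch(e,e,branch(d,a,node(true,node(true,d,e),a))), V := node(true,node(true,d,e),a) }, so V := node(true,node(true,d,e),a).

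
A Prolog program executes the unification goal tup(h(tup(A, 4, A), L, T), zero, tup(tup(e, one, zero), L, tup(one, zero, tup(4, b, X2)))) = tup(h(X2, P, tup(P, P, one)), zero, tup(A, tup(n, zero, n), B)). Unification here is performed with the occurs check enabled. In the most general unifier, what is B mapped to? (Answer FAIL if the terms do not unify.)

Decompose tup/3: h(tup(A, 4, A), L, T) = h(X2, P, tup(P, P, one)),  zero = zero,  tup(tup(e, one, zero), L, tup(one, zero, tup(4, b, X2))) = tup(A, tup(n, zero, n), B).
Decompose h/3: tup(A, 4, A) = X2,  L = P,  T = tup(P, P, one).
Bind X2 := tup(A, 4, A); substituting into the one remaining equation that mentions X2 gives: tup(tup(e, one, zero), L, tup(one, zero, tup(4, b, tup(A, 4, A)))) = tup(A, tup(n, zero, n), B).
Bind L := P; substituting into the one remaining equation that mentions L gives: tup(tup(e, one, zero), P, tup(one, zero, tup(4, b, tup(A, 4, A)))) = tup(A, tup(n, zero, n), B).
Bind T := tup(P, P, one); no other remaining equation mentions T.
Delete trivial equation zero = zero.
Decompose tup/3: tup(e, one, zero) = A,  P = tup(n, zero, n),  tup(one, zero, tup(4, b, tup(A, 4, A))) = B.
Bind A := tup(e, one, zero); substituting into the one remaining equation that mentions A gives: tup(one, zero, tup(4, b, tup(tup(e, one, zero), 4, tup(e, one, zero)))) = B. Substituting into the earlier binding gives X2 := tup(tup(e, one, zero), 4, tup(e, one, zero)).
Bind P := tup(n, zero, n); no other remaining equation mentions P. Substituting into the earlier bindings gives L := tup(n, zero, n), T := tup(tup(n, zero, n), tup(n, zero, n), one).
Bind B := tup(one, zero, tup(4, b, tup(tup(e, one, zero), 4, tup(e, one, zero)))).
MGU = { X2 -> tup(tup(e, one, zero), 4, tup(e, one, zero)), L -> tup(n, zero, n), T -> tup(tup(n, zero, n), tup(n, zero, n), one), A -> tup(e, one, zero), P -> tup(n, zero, n), B -> tup(one, zero, tup(4, b, tup(tup(e, one, zero), 4, tup(e, one, zero)))) }, so B -> tup(one, zero, tup(4, b, tup(tup(e, one, zero), 4, tup(e, one, zero)))).

tup(one, zero, tup(4, b, tup(tup(e, one, zero), 4, tup(e, one, zero))))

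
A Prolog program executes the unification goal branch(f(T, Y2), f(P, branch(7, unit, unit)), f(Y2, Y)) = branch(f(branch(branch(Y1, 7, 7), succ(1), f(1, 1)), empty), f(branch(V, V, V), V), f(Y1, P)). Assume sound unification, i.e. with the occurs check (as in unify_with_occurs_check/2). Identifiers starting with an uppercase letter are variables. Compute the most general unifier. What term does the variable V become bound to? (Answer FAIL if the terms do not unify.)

Decompose branch/3: f(T, Y2) = f(branch(branch(Y1, 7, 7), succ(1), f(1, 1)), empty),  f(P, branch(7, unit, unit)) = f(branch(V, V, V), V),  f(Y2, Y) = f(Y1, P).
Decompose f/2: T = branch(branch(Y1, 7, 7), succ(1), f(1, 1)),  Y2 = empty.
Bind T := branch(branch(Y1, 7, 7), succ(1), f(1, 1)); no other remaining equation mentions T.
Bind Y2 := empty; substituting into the one remaining equation that mentions Y2 gives: f(empty, Y) = f(Y1, P).
Decompose f/2: P = branch(V, V, V),  branch(7, unit, unit) = V.
Bind P := branch(V, V, V); substituting into the one remaining equation that mentions P gives: f(empty, Y) = f(Y1, branch(V, V, V)).
Bind V := branch(7, unit, unit); substituting into the remaining equation gives: f(empty, Y) = f(Y1, branch(branch(7, unit, unit), branch(7, unit, unit), branch(7, unit, unit))). Substituting into the earlier binding gives P := branch(branch(7, unit, unit), branch(7, unit, unit), branch(7, unit, unit)).
Decompose f/2: empty = Y1,  Y = branch(branch(7, unit, unit), branch(7, unit, unit), branch(7, unit, unit)).
Bind Y1 := empty; no other remaining equation mentions Y1. Substituting into the earlier binding gives T := branch(branch(empty, 7, 7), succ(1), f(1, 1)).
Bind Y := branch(branch(7, unit, unit), branch(7, unit, unit), branch(7, unit, unit)).
MGU = { T ↦ branch(branch(empty, 7, 7), succ(1), f(1, 1)), Y2 ↦ empty, P ↦ branch(branch(7, unit, unit), branch(7, unit, unit), branch(7, unit, unit)), V ↦ branch(7, unit, unit), Y1 ↦ empty, Y ↦ branch(branch(7, unit, unit), branch(7, unit, unit), branch(7, unit, unit)) }, so V ↦ branch(7, unit, unit).

branch(7, unit, unit)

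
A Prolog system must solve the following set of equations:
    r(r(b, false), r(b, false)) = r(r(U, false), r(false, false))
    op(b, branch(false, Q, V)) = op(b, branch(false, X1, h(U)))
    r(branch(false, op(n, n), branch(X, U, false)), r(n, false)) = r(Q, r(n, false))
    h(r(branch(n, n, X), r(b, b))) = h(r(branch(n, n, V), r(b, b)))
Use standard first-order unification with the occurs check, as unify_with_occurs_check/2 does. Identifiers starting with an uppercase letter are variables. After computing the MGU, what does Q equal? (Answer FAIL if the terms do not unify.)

Decompose r/2: r(b, false) = r(U, false),  r(b, false) = r(false, false).
Decompose r/2: b = U,  false = false.
Bind U := b; substituting into the 2 remaining equations that mention U gives: op(b, branch(false, Q, V)) = op(b, branch(false, X1, h(b))),  r(branch(false, op(n, n), branch(X, b, false)), r(n, false)) = r(Q, r(n, false)).
Delete trivial equation false = false.
Decompose r/2: b = false,  false = false.
Clash: constants b and false differ; no unifier exists.

FAIL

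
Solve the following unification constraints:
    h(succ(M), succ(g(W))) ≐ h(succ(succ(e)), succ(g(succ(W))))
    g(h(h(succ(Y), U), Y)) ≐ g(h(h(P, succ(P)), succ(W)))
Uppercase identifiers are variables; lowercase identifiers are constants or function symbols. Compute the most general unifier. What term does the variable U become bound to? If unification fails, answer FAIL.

FAIL

Decompose h/2: succ(M) ≐ succ(succ(e)),  succ(g(W)) ≐ succ(g(succ(W))).
Decompose succ/1: M ≐ succ(e).
Bind M := succ(e); no other remaining equation mentions M.
Decompose succ/1: g(W) ≐ g(succ(W)).
Decompose g/1: W ≐ succ(W).
Occurs check fails: W occurs in succ(W); the equation W ≐ succ(W) has no finite solution.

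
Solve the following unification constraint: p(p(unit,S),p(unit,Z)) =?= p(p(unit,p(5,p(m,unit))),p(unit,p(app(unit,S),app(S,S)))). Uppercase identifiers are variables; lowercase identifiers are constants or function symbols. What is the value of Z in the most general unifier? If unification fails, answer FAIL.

Decompose p/2: p(unit,S) =?= p(unit,p(5,p(m,unit))),  p(unit,Z) =?= p(unit,p(app(unit,S),app(S,S))).
Decompose p/2: unit =?= unit,  S =?= p(5,p(m,unit)).
Delete trivial equation unit =?= unit.
Bind S := p(5,p(m,unit)); substituting into the remaining equation gives: p(unit,Z) =?= p(unit,p(app(unit,p(5,p(m,unit))),app(p(5,p(m,unit)),p(5,p(m,unit))))).
Decompose p/2: unit =?= unit,  Z =?= p(app(unit,p(5,p(m,unit))),app(p(5,p(m,unit)),p(5,p(m,unit)))).
Delete trivial equation unit =?= unit.
Bind Z := p(app(unit,p(5,p(m,unit))),app(p(5,p(m,unit)),p(5,p(m,unit)))).
MGU = { S -> p(5,p(m,unit)), Z -> p(app(unit,p(5,p(m,unit))),app(p(5,p(m,unit)),p(5,p(m,unit)))) }, so Z -> p(app(unit,p(5,p(m,unit))),app(p(5,p(m,unit)),p(5,p(m,unit)))).

p(app(unit,p(5,p(m,unit))),app(p(5,p(m,unit)),p(5,p(m,unit))))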